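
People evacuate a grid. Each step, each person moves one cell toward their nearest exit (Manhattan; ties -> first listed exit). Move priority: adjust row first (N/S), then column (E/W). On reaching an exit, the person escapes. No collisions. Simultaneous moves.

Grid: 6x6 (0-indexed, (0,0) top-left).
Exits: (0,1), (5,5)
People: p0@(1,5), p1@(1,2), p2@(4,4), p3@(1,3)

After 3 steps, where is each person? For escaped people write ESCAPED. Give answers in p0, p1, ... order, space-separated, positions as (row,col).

Step 1: p0:(1,5)->(2,5) | p1:(1,2)->(0,2) | p2:(4,4)->(5,4) | p3:(1,3)->(0,3)
Step 2: p0:(2,5)->(3,5) | p1:(0,2)->(0,1)->EXIT | p2:(5,4)->(5,5)->EXIT | p3:(0,3)->(0,2)
Step 3: p0:(3,5)->(4,5) | p1:escaped | p2:escaped | p3:(0,2)->(0,1)->EXIT

(4,5) ESCAPED ESCAPED ESCAPED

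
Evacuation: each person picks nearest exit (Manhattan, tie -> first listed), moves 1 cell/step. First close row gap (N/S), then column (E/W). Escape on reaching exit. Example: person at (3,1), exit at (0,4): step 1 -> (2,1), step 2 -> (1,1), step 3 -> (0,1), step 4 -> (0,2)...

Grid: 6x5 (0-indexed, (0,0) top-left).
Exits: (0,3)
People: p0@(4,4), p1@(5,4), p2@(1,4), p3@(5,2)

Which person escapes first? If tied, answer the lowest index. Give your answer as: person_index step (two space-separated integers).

Step 1: p0:(4,4)->(3,4) | p1:(5,4)->(4,4) | p2:(1,4)->(0,4) | p3:(5,2)->(4,2)
Step 2: p0:(3,4)->(2,4) | p1:(4,4)->(3,4) | p2:(0,4)->(0,3)->EXIT | p3:(4,2)->(3,2)
Step 3: p0:(2,4)->(1,4) | p1:(3,4)->(2,4) | p2:escaped | p3:(3,2)->(2,2)
Step 4: p0:(1,4)->(0,4) | p1:(2,4)->(1,4) | p2:escaped | p3:(2,2)->(1,2)
Step 5: p0:(0,4)->(0,3)->EXIT | p1:(1,4)->(0,4) | p2:escaped | p3:(1,2)->(0,2)
Step 6: p0:escaped | p1:(0,4)->(0,3)->EXIT | p2:escaped | p3:(0,2)->(0,3)->EXIT
Exit steps: [5, 6, 2, 6]
First to escape: p2 at step 2

Answer: 2 2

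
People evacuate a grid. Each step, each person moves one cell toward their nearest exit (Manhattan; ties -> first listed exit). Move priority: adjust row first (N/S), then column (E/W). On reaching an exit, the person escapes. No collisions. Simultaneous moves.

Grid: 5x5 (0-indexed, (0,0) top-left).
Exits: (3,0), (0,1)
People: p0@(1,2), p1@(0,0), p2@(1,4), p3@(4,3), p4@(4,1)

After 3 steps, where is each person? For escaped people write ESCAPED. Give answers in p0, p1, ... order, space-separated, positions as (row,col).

Step 1: p0:(1,2)->(0,2) | p1:(0,0)->(0,1)->EXIT | p2:(1,4)->(0,4) | p3:(4,3)->(3,3) | p4:(4,1)->(3,1)
Step 2: p0:(0,2)->(0,1)->EXIT | p1:escaped | p2:(0,4)->(0,3) | p3:(3,3)->(3,2) | p4:(3,1)->(3,0)->EXIT
Step 3: p0:escaped | p1:escaped | p2:(0,3)->(0,2) | p3:(3,2)->(3,1) | p4:escaped

ESCAPED ESCAPED (0,2) (3,1) ESCAPED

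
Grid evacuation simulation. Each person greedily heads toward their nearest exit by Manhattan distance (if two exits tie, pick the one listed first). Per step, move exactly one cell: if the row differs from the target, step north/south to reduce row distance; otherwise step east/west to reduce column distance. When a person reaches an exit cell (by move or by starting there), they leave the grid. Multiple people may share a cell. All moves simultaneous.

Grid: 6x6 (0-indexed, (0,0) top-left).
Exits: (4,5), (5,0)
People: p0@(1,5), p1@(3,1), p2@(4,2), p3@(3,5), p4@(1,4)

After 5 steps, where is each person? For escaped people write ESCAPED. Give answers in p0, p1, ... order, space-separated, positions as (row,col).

Step 1: p0:(1,5)->(2,5) | p1:(3,1)->(4,1) | p2:(4,2)->(4,3) | p3:(3,5)->(4,5)->EXIT | p4:(1,4)->(2,4)
Step 2: p0:(2,5)->(3,5) | p1:(4,1)->(5,1) | p2:(4,3)->(4,4) | p3:escaped | p4:(2,4)->(3,4)
Step 3: p0:(3,5)->(4,5)->EXIT | p1:(5,1)->(5,0)->EXIT | p2:(4,4)->(4,5)->EXIT | p3:escaped | p4:(3,4)->(4,4)
Step 4: p0:escaped | p1:escaped | p2:escaped | p3:escaped | p4:(4,4)->(4,5)->EXIT

ESCAPED ESCAPED ESCAPED ESCAPED ESCAPED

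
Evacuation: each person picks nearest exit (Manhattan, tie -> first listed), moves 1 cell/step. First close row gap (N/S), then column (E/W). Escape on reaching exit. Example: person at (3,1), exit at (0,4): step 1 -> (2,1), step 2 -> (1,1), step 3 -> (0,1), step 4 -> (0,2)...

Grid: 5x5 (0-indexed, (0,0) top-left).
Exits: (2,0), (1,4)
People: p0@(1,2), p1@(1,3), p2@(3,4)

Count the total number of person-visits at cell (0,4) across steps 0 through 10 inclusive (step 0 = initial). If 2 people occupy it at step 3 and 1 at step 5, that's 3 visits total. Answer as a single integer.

Step 0: p0@(1,2) p1@(1,3) p2@(3,4) -> at (0,4): 0 [-], cum=0
Step 1: p0@(1,3) p1@ESC p2@(2,4) -> at (0,4): 0 [-], cum=0
Step 2: p0@ESC p1@ESC p2@ESC -> at (0,4): 0 [-], cum=0
Total visits = 0

Answer: 0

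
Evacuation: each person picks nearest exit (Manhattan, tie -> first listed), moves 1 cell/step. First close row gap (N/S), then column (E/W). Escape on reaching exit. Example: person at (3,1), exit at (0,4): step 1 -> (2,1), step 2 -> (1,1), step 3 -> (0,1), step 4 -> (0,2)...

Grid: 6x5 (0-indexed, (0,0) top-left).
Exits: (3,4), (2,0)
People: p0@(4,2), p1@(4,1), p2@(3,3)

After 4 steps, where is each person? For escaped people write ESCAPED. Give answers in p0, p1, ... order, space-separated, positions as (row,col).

Step 1: p0:(4,2)->(3,2) | p1:(4,1)->(3,1) | p2:(3,3)->(3,4)->EXIT
Step 2: p0:(3,2)->(3,3) | p1:(3,1)->(2,1) | p2:escaped
Step 3: p0:(3,3)->(3,4)->EXIT | p1:(2,1)->(2,0)->EXIT | p2:escaped

ESCAPED ESCAPED ESCAPED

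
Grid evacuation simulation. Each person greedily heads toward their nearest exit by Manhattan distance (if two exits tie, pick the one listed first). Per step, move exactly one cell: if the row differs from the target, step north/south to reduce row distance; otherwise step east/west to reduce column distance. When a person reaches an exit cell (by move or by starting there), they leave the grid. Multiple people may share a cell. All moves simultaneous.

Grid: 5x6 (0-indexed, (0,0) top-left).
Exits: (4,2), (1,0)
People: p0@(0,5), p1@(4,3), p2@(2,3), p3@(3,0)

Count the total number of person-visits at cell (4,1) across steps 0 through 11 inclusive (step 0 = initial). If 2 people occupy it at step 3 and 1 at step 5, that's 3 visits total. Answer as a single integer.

Answer: 0

Derivation:
Step 0: p0@(0,5) p1@(4,3) p2@(2,3) p3@(3,0) -> at (4,1): 0 [-], cum=0
Step 1: p0@(1,5) p1@ESC p2@(3,3) p3@(2,0) -> at (4,1): 0 [-], cum=0
Step 2: p0@(1,4) p1@ESC p2@(4,3) p3@ESC -> at (4,1): 0 [-], cum=0
Step 3: p0@(1,3) p1@ESC p2@ESC p3@ESC -> at (4,1): 0 [-], cum=0
Step 4: p0@(1,2) p1@ESC p2@ESC p3@ESC -> at (4,1): 0 [-], cum=0
Step 5: p0@(1,1) p1@ESC p2@ESC p3@ESC -> at (4,1): 0 [-], cum=0
Step 6: p0@ESC p1@ESC p2@ESC p3@ESC -> at (4,1): 0 [-], cum=0
Total visits = 0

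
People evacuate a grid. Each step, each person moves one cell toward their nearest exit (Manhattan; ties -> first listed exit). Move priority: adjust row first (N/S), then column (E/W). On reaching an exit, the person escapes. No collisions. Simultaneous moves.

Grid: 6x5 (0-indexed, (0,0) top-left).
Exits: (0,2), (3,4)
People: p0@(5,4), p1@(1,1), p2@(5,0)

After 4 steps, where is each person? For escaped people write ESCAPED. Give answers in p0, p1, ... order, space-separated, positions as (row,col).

Step 1: p0:(5,4)->(4,4) | p1:(1,1)->(0,1) | p2:(5,0)->(4,0)
Step 2: p0:(4,4)->(3,4)->EXIT | p1:(0,1)->(0,2)->EXIT | p2:(4,0)->(3,0)
Step 3: p0:escaped | p1:escaped | p2:(3,0)->(3,1)
Step 4: p0:escaped | p1:escaped | p2:(3,1)->(3,2)

ESCAPED ESCAPED (3,2)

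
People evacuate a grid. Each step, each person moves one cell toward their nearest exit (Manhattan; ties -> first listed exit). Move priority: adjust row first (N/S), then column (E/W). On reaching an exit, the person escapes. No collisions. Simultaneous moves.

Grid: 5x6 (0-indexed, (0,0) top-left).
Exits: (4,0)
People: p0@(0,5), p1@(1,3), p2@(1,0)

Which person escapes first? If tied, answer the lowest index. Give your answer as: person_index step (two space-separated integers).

Answer: 2 3

Derivation:
Step 1: p0:(0,5)->(1,5) | p1:(1,3)->(2,3) | p2:(1,0)->(2,0)
Step 2: p0:(1,5)->(2,5) | p1:(2,3)->(3,3) | p2:(2,0)->(3,0)
Step 3: p0:(2,5)->(3,5) | p1:(3,3)->(4,3) | p2:(3,0)->(4,0)->EXIT
Step 4: p0:(3,5)->(4,5) | p1:(4,3)->(4,2) | p2:escaped
Step 5: p0:(4,5)->(4,4) | p1:(4,2)->(4,1) | p2:escaped
Step 6: p0:(4,4)->(4,3) | p1:(4,1)->(4,0)->EXIT | p2:escaped
Step 7: p0:(4,3)->(4,2) | p1:escaped | p2:escaped
Step 8: p0:(4,2)->(4,1) | p1:escaped | p2:escaped
Step 9: p0:(4,1)->(4,0)->EXIT | p1:escaped | p2:escaped
Exit steps: [9, 6, 3]
First to escape: p2 at step 3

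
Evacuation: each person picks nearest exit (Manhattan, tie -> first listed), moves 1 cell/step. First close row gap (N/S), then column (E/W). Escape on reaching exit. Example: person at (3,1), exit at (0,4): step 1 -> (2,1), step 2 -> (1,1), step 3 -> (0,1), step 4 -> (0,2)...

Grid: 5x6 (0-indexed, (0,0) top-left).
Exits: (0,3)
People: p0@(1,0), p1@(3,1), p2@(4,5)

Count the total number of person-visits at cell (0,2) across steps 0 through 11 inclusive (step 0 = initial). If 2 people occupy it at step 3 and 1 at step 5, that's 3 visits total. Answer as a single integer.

Step 0: p0@(1,0) p1@(3,1) p2@(4,5) -> at (0,2): 0 [-], cum=0
Step 1: p0@(0,0) p1@(2,1) p2@(3,5) -> at (0,2): 0 [-], cum=0
Step 2: p0@(0,1) p1@(1,1) p2@(2,5) -> at (0,2): 0 [-], cum=0
Step 3: p0@(0,2) p1@(0,1) p2@(1,5) -> at (0,2): 1 [p0], cum=1
Step 4: p0@ESC p1@(0,2) p2@(0,5) -> at (0,2): 1 [p1], cum=2
Step 5: p0@ESC p1@ESC p2@(0,4) -> at (0,2): 0 [-], cum=2
Step 6: p0@ESC p1@ESC p2@ESC -> at (0,2): 0 [-], cum=2
Total visits = 2

Answer: 2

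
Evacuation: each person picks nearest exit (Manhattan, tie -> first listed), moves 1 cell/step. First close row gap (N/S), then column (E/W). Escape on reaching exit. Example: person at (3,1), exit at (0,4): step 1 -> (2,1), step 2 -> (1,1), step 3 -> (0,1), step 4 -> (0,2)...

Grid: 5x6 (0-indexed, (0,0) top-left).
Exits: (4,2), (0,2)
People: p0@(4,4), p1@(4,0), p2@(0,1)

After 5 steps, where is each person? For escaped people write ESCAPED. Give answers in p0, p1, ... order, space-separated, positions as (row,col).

Step 1: p0:(4,4)->(4,3) | p1:(4,0)->(4,1) | p2:(0,1)->(0,2)->EXIT
Step 2: p0:(4,3)->(4,2)->EXIT | p1:(4,1)->(4,2)->EXIT | p2:escaped

ESCAPED ESCAPED ESCAPED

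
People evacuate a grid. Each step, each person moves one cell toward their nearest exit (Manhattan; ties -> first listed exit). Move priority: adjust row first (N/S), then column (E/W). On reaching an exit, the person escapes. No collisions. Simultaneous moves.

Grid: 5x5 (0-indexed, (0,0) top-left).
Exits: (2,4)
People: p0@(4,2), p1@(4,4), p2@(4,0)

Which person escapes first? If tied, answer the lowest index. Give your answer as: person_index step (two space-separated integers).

Answer: 1 2

Derivation:
Step 1: p0:(4,2)->(3,2) | p1:(4,4)->(3,4) | p2:(4,0)->(3,0)
Step 2: p0:(3,2)->(2,2) | p1:(3,4)->(2,4)->EXIT | p2:(3,0)->(2,0)
Step 3: p0:(2,2)->(2,3) | p1:escaped | p2:(2,0)->(2,1)
Step 4: p0:(2,3)->(2,4)->EXIT | p1:escaped | p2:(2,1)->(2,2)
Step 5: p0:escaped | p1:escaped | p2:(2,2)->(2,3)
Step 6: p0:escaped | p1:escaped | p2:(2,3)->(2,4)->EXIT
Exit steps: [4, 2, 6]
First to escape: p1 at step 2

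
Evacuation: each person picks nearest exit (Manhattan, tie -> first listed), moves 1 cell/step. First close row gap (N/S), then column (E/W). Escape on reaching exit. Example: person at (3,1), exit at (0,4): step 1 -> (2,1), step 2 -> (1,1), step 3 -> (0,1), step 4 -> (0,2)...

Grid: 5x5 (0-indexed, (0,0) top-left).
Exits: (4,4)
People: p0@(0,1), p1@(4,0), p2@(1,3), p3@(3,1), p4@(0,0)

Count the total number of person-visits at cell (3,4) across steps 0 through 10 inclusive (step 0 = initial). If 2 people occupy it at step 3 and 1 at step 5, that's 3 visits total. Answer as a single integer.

Step 0: p0@(0,1) p1@(4,0) p2@(1,3) p3@(3,1) p4@(0,0) -> at (3,4): 0 [-], cum=0
Step 1: p0@(1,1) p1@(4,1) p2@(2,3) p3@(4,1) p4@(1,0) -> at (3,4): 0 [-], cum=0
Step 2: p0@(2,1) p1@(4,2) p2@(3,3) p3@(4,2) p4@(2,0) -> at (3,4): 0 [-], cum=0
Step 3: p0@(3,1) p1@(4,3) p2@(4,3) p3@(4,3) p4@(3,0) -> at (3,4): 0 [-], cum=0
Step 4: p0@(4,1) p1@ESC p2@ESC p3@ESC p4@(4,0) -> at (3,4): 0 [-], cum=0
Step 5: p0@(4,2) p1@ESC p2@ESC p3@ESC p4@(4,1) -> at (3,4): 0 [-], cum=0
Step 6: p0@(4,3) p1@ESC p2@ESC p3@ESC p4@(4,2) -> at (3,4): 0 [-], cum=0
Step 7: p0@ESC p1@ESC p2@ESC p3@ESC p4@(4,3) -> at (3,4): 0 [-], cum=0
Step 8: p0@ESC p1@ESC p2@ESC p3@ESC p4@ESC -> at (3,4): 0 [-], cum=0
Total visits = 0

Answer: 0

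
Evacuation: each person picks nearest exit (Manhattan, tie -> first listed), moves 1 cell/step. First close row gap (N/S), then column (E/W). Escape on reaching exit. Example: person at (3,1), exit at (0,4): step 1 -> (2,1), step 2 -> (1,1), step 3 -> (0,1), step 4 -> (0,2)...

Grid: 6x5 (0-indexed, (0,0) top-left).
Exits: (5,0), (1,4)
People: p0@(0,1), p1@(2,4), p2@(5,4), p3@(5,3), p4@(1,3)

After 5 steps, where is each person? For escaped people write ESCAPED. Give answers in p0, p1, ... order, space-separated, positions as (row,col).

Step 1: p0:(0,1)->(1,1) | p1:(2,4)->(1,4)->EXIT | p2:(5,4)->(5,3) | p3:(5,3)->(5,2) | p4:(1,3)->(1,4)->EXIT
Step 2: p0:(1,1)->(1,2) | p1:escaped | p2:(5,3)->(5,2) | p3:(5,2)->(5,1) | p4:escaped
Step 3: p0:(1,2)->(1,3) | p1:escaped | p2:(5,2)->(5,1) | p3:(5,1)->(5,0)->EXIT | p4:escaped
Step 4: p0:(1,3)->(1,4)->EXIT | p1:escaped | p2:(5,1)->(5,0)->EXIT | p3:escaped | p4:escaped

ESCAPED ESCAPED ESCAPED ESCAPED ESCAPED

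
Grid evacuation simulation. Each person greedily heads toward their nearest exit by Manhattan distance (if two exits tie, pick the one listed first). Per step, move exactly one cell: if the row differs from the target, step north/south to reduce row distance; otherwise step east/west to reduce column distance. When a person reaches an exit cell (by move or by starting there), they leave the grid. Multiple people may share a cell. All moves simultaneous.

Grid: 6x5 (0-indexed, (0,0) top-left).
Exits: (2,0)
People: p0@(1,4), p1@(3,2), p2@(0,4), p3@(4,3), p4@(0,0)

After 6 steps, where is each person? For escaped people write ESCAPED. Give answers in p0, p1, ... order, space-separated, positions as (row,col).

Step 1: p0:(1,4)->(2,4) | p1:(3,2)->(2,2) | p2:(0,4)->(1,4) | p3:(4,3)->(3,3) | p4:(0,0)->(1,0)
Step 2: p0:(2,4)->(2,3) | p1:(2,2)->(2,1) | p2:(1,4)->(2,4) | p3:(3,3)->(2,3) | p4:(1,0)->(2,0)->EXIT
Step 3: p0:(2,3)->(2,2) | p1:(2,1)->(2,0)->EXIT | p2:(2,4)->(2,3) | p3:(2,3)->(2,2) | p4:escaped
Step 4: p0:(2,2)->(2,1) | p1:escaped | p2:(2,3)->(2,2) | p3:(2,2)->(2,1) | p4:escaped
Step 5: p0:(2,1)->(2,0)->EXIT | p1:escaped | p2:(2,2)->(2,1) | p3:(2,1)->(2,0)->EXIT | p4:escaped
Step 6: p0:escaped | p1:escaped | p2:(2,1)->(2,0)->EXIT | p3:escaped | p4:escaped

ESCAPED ESCAPED ESCAPED ESCAPED ESCAPED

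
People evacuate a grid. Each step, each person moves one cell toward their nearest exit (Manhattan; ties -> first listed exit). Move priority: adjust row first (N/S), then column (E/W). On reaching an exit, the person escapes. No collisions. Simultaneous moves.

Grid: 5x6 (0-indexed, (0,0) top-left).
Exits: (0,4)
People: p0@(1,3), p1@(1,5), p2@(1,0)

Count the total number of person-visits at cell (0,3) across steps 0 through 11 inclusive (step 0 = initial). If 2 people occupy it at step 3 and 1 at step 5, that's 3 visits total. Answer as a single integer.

Answer: 2

Derivation:
Step 0: p0@(1,3) p1@(1,5) p2@(1,0) -> at (0,3): 0 [-], cum=0
Step 1: p0@(0,3) p1@(0,5) p2@(0,0) -> at (0,3): 1 [p0], cum=1
Step 2: p0@ESC p1@ESC p2@(0,1) -> at (0,3): 0 [-], cum=1
Step 3: p0@ESC p1@ESC p2@(0,2) -> at (0,3): 0 [-], cum=1
Step 4: p0@ESC p1@ESC p2@(0,3) -> at (0,3): 1 [p2], cum=2
Step 5: p0@ESC p1@ESC p2@ESC -> at (0,3): 0 [-], cum=2
Total visits = 2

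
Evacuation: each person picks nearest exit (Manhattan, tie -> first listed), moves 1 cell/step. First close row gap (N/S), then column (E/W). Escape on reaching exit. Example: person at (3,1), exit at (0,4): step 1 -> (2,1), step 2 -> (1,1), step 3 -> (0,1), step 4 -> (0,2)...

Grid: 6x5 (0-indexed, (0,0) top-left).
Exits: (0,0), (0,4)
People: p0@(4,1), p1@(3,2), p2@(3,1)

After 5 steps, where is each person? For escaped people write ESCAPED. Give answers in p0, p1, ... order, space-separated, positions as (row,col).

Step 1: p0:(4,1)->(3,1) | p1:(3,2)->(2,2) | p2:(3,1)->(2,1)
Step 2: p0:(3,1)->(2,1) | p1:(2,2)->(1,2) | p2:(2,1)->(1,1)
Step 3: p0:(2,1)->(1,1) | p1:(1,2)->(0,2) | p2:(1,1)->(0,1)
Step 4: p0:(1,1)->(0,1) | p1:(0,2)->(0,1) | p2:(0,1)->(0,0)->EXIT
Step 5: p0:(0,1)->(0,0)->EXIT | p1:(0,1)->(0,0)->EXIT | p2:escaped

ESCAPED ESCAPED ESCAPED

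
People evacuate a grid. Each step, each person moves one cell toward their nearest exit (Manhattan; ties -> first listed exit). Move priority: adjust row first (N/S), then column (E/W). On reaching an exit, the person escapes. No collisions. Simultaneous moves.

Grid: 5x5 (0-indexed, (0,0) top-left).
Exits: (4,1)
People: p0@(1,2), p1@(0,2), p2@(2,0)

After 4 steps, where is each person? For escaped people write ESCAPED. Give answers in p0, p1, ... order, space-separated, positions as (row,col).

Step 1: p0:(1,2)->(2,2) | p1:(0,2)->(1,2) | p2:(2,0)->(3,0)
Step 2: p0:(2,2)->(3,2) | p1:(1,2)->(2,2) | p2:(3,0)->(4,0)
Step 3: p0:(3,2)->(4,2) | p1:(2,2)->(3,2) | p2:(4,0)->(4,1)->EXIT
Step 4: p0:(4,2)->(4,1)->EXIT | p1:(3,2)->(4,2) | p2:escaped

ESCAPED (4,2) ESCAPED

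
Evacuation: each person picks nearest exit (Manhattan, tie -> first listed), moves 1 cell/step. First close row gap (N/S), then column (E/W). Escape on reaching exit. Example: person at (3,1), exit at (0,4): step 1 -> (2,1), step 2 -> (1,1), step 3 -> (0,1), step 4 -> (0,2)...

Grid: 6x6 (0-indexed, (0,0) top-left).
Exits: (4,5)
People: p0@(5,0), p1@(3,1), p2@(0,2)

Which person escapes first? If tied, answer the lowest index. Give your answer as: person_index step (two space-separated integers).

Answer: 1 5

Derivation:
Step 1: p0:(5,0)->(4,0) | p1:(3,1)->(4,1) | p2:(0,2)->(1,2)
Step 2: p0:(4,0)->(4,1) | p1:(4,1)->(4,2) | p2:(1,2)->(2,2)
Step 3: p0:(4,1)->(4,2) | p1:(4,2)->(4,3) | p2:(2,2)->(3,2)
Step 4: p0:(4,2)->(4,3) | p1:(4,3)->(4,4) | p2:(3,2)->(4,2)
Step 5: p0:(4,3)->(4,4) | p1:(4,4)->(4,5)->EXIT | p2:(4,2)->(4,3)
Step 6: p0:(4,4)->(4,5)->EXIT | p1:escaped | p2:(4,3)->(4,4)
Step 7: p0:escaped | p1:escaped | p2:(4,4)->(4,5)->EXIT
Exit steps: [6, 5, 7]
First to escape: p1 at step 5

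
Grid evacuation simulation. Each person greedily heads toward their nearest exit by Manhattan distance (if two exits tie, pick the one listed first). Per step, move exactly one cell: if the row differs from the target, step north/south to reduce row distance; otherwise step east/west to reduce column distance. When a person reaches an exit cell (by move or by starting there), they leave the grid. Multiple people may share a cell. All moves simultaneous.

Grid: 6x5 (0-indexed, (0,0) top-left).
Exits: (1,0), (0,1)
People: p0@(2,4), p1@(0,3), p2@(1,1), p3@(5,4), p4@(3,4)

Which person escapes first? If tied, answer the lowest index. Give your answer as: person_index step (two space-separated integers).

Answer: 2 1

Derivation:
Step 1: p0:(2,4)->(1,4) | p1:(0,3)->(0,2) | p2:(1,1)->(1,0)->EXIT | p3:(5,4)->(4,4) | p4:(3,4)->(2,4)
Step 2: p0:(1,4)->(1,3) | p1:(0,2)->(0,1)->EXIT | p2:escaped | p3:(4,4)->(3,4) | p4:(2,4)->(1,4)
Step 3: p0:(1,3)->(1,2) | p1:escaped | p2:escaped | p3:(3,4)->(2,4) | p4:(1,4)->(1,3)
Step 4: p0:(1,2)->(1,1) | p1:escaped | p2:escaped | p3:(2,4)->(1,4) | p4:(1,3)->(1,2)
Step 5: p0:(1,1)->(1,0)->EXIT | p1:escaped | p2:escaped | p3:(1,4)->(1,3) | p4:(1,2)->(1,1)
Step 6: p0:escaped | p1:escaped | p2:escaped | p3:(1,3)->(1,2) | p4:(1,1)->(1,0)->EXIT
Step 7: p0:escaped | p1:escaped | p2:escaped | p3:(1,2)->(1,1) | p4:escaped
Step 8: p0:escaped | p1:escaped | p2:escaped | p3:(1,1)->(1,0)->EXIT | p4:escaped
Exit steps: [5, 2, 1, 8, 6]
First to escape: p2 at step 1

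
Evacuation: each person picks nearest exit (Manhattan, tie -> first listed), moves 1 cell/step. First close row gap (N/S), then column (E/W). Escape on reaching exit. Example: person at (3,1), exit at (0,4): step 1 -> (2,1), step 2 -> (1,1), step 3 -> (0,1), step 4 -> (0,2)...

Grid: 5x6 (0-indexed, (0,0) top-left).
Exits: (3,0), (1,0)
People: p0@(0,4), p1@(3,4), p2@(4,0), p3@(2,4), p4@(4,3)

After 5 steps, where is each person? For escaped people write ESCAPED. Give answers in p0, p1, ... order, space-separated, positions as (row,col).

Step 1: p0:(0,4)->(1,4) | p1:(3,4)->(3,3) | p2:(4,0)->(3,0)->EXIT | p3:(2,4)->(3,4) | p4:(4,3)->(3,3)
Step 2: p0:(1,4)->(1,3) | p1:(3,3)->(3,2) | p2:escaped | p3:(3,4)->(3,3) | p4:(3,3)->(3,2)
Step 3: p0:(1,3)->(1,2) | p1:(3,2)->(3,1) | p2:escaped | p3:(3,3)->(3,2) | p4:(3,2)->(3,1)
Step 4: p0:(1,2)->(1,1) | p1:(3,1)->(3,0)->EXIT | p2:escaped | p3:(3,2)->(3,1) | p4:(3,1)->(3,0)->EXIT
Step 5: p0:(1,1)->(1,0)->EXIT | p1:escaped | p2:escaped | p3:(3,1)->(3,0)->EXIT | p4:escaped

ESCAPED ESCAPED ESCAPED ESCAPED ESCAPED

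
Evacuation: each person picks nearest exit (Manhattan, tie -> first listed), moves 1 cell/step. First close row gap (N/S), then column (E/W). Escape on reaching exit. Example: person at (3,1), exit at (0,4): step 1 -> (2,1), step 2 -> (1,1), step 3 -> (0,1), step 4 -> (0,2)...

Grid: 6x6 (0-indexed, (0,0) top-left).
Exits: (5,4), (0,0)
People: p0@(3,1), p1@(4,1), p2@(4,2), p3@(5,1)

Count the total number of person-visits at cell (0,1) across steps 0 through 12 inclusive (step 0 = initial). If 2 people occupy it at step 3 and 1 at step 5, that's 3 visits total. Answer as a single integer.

Step 0: p0@(3,1) p1@(4,1) p2@(4,2) p3@(5,1) -> at (0,1): 0 [-], cum=0
Step 1: p0@(2,1) p1@(5,1) p2@(5,2) p3@(5,2) -> at (0,1): 0 [-], cum=0
Step 2: p0@(1,1) p1@(5,2) p2@(5,3) p3@(5,3) -> at (0,1): 0 [-], cum=0
Step 3: p0@(0,1) p1@(5,3) p2@ESC p3@ESC -> at (0,1): 1 [p0], cum=1
Step 4: p0@ESC p1@ESC p2@ESC p3@ESC -> at (0,1): 0 [-], cum=1
Total visits = 1

Answer: 1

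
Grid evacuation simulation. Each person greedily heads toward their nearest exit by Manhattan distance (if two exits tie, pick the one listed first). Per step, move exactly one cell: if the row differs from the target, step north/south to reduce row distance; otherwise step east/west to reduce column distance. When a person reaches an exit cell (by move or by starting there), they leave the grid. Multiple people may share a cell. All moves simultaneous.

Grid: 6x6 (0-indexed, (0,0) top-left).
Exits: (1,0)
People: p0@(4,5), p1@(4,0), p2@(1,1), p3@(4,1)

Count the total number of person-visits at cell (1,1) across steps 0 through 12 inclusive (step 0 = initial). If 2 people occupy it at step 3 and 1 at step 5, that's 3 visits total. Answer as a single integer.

Step 0: p0@(4,5) p1@(4,0) p2@(1,1) p3@(4,1) -> at (1,1): 1 [p2], cum=1
Step 1: p0@(3,5) p1@(3,0) p2@ESC p3@(3,1) -> at (1,1): 0 [-], cum=1
Step 2: p0@(2,5) p1@(2,0) p2@ESC p3@(2,1) -> at (1,1): 0 [-], cum=1
Step 3: p0@(1,5) p1@ESC p2@ESC p3@(1,1) -> at (1,1): 1 [p3], cum=2
Step 4: p0@(1,4) p1@ESC p2@ESC p3@ESC -> at (1,1): 0 [-], cum=2
Step 5: p0@(1,3) p1@ESC p2@ESC p3@ESC -> at (1,1): 0 [-], cum=2
Step 6: p0@(1,2) p1@ESC p2@ESC p3@ESC -> at (1,1): 0 [-], cum=2
Step 7: p0@(1,1) p1@ESC p2@ESC p3@ESC -> at (1,1): 1 [p0], cum=3
Step 8: p0@ESC p1@ESC p2@ESC p3@ESC -> at (1,1): 0 [-], cum=3
Total visits = 3

Answer: 3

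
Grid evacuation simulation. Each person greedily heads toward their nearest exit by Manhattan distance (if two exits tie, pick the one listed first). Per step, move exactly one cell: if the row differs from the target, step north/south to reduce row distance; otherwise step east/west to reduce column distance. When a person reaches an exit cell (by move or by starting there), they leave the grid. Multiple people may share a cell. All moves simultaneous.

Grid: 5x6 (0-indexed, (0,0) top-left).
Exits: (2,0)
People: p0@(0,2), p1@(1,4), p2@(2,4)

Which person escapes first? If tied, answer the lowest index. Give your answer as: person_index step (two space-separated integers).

Answer: 0 4

Derivation:
Step 1: p0:(0,2)->(1,2) | p1:(1,4)->(2,4) | p2:(2,4)->(2,3)
Step 2: p0:(1,2)->(2,2) | p1:(2,4)->(2,3) | p2:(2,3)->(2,2)
Step 3: p0:(2,2)->(2,1) | p1:(2,3)->(2,2) | p2:(2,2)->(2,1)
Step 4: p0:(2,1)->(2,0)->EXIT | p1:(2,2)->(2,1) | p2:(2,1)->(2,0)->EXIT
Step 5: p0:escaped | p1:(2,1)->(2,0)->EXIT | p2:escaped
Exit steps: [4, 5, 4]
First to escape: p0 at step 4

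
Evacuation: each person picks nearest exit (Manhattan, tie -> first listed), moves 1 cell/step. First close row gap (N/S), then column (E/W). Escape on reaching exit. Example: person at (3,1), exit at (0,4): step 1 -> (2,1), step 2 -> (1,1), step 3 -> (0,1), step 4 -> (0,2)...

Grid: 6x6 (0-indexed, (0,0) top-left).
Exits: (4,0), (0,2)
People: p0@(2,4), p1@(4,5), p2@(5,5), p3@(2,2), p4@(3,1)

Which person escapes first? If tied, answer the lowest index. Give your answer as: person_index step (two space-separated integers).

Step 1: p0:(2,4)->(1,4) | p1:(4,5)->(4,4) | p2:(5,5)->(4,5) | p3:(2,2)->(1,2) | p4:(3,1)->(4,1)
Step 2: p0:(1,4)->(0,4) | p1:(4,4)->(4,3) | p2:(4,5)->(4,4) | p3:(1,2)->(0,2)->EXIT | p4:(4,1)->(4,0)->EXIT
Step 3: p0:(0,4)->(0,3) | p1:(4,3)->(4,2) | p2:(4,4)->(4,3) | p3:escaped | p4:escaped
Step 4: p0:(0,3)->(0,2)->EXIT | p1:(4,2)->(4,1) | p2:(4,3)->(4,2) | p3:escaped | p4:escaped
Step 5: p0:escaped | p1:(4,1)->(4,0)->EXIT | p2:(4,2)->(4,1) | p3:escaped | p4:escaped
Step 6: p0:escaped | p1:escaped | p2:(4,1)->(4,0)->EXIT | p3:escaped | p4:escaped
Exit steps: [4, 5, 6, 2, 2]
First to escape: p3 at step 2

Answer: 3 2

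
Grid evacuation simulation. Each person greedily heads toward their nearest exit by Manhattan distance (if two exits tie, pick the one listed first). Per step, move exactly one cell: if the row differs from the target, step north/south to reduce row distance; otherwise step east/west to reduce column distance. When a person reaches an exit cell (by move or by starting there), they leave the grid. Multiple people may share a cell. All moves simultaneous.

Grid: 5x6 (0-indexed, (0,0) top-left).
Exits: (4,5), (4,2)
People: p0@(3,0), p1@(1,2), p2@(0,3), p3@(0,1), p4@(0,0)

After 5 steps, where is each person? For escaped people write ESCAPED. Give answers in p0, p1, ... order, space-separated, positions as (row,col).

Step 1: p0:(3,0)->(4,0) | p1:(1,2)->(2,2) | p2:(0,3)->(1,3) | p3:(0,1)->(1,1) | p4:(0,0)->(1,0)
Step 2: p0:(4,0)->(4,1) | p1:(2,2)->(3,2) | p2:(1,3)->(2,3) | p3:(1,1)->(2,1) | p4:(1,0)->(2,0)
Step 3: p0:(4,1)->(4,2)->EXIT | p1:(3,2)->(4,2)->EXIT | p2:(2,3)->(3,3) | p3:(2,1)->(3,1) | p4:(2,0)->(3,0)
Step 4: p0:escaped | p1:escaped | p2:(3,3)->(4,3) | p3:(3,1)->(4,1) | p4:(3,0)->(4,0)
Step 5: p0:escaped | p1:escaped | p2:(4,3)->(4,2)->EXIT | p3:(4,1)->(4,2)->EXIT | p4:(4,0)->(4,1)

ESCAPED ESCAPED ESCAPED ESCAPED (4,1)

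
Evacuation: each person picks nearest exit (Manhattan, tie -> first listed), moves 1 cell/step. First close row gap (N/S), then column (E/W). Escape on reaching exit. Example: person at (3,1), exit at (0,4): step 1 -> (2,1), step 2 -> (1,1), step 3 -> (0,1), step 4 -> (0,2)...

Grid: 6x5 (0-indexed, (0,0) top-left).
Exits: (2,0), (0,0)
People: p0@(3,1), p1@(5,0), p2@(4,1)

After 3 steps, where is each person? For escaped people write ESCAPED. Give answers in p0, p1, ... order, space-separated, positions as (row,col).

Step 1: p0:(3,1)->(2,1) | p1:(5,0)->(4,0) | p2:(4,1)->(3,1)
Step 2: p0:(2,1)->(2,0)->EXIT | p1:(4,0)->(3,0) | p2:(3,1)->(2,1)
Step 3: p0:escaped | p1:(3,0)->(2,0)->EXIT | p2:(2,1)->(2,0)->EXIT

ESCAPED ESCAPED ESCAPED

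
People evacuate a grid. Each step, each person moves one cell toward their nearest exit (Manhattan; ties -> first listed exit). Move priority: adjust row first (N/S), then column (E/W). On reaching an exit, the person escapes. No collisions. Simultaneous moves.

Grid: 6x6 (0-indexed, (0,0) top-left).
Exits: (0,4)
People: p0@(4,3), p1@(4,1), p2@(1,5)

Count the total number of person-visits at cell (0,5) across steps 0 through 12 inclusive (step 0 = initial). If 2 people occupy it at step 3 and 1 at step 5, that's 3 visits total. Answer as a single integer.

Step 0: p0@(4,3) p1@(4,1) p2@(1,5) -> at (0,5): 0 [-], cum=0
Step 1: p0@(3,3) p1@(3,1) p2@(0,5) -> at (0,5): 1 [p2], cum=1
Step 2: p0@(2,3) p1@(2,1) p2@ESC -> at (0,5): 0 [-], cum=1
Step 3: p0@(1,3) p1@(1,1) p2@ESC -> at (0,5): 0 [-], cum=1
Step 4: p0@(0,3) p1@(0,1) p2@ESC -> at (0,5): 0 [-], cum=1
Step 5: p0@ESC p1@(0,2) p2@ESC -> at (0,5): 0 [-], cum=1
Step 6: p0@ESC p1@(0,3) p2@ESC -> at (0,5): 0 [-], cum=1
Step 7: p0@ESC p1@ESC p2@ESC -> at (0,5): 0 [-], cum=1
Total visits = 1

Answer: 1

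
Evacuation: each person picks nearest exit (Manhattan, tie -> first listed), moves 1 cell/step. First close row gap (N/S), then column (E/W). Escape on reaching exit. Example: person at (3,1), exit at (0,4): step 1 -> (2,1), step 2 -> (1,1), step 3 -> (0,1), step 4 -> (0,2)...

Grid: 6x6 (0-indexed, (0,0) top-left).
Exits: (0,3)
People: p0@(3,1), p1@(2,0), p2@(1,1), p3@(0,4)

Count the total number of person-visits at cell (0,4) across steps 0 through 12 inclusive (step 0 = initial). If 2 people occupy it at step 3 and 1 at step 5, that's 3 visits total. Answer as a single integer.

Answer: 1

Derivation:
Step 0: p0@(3,1) p1@(2,0) p2@(1,1) p3@(0,4) -> at (0,4): 1 [p3], cum=1
Step 1: p0@(2,1) p1@(1,0) p2@(0,1) p3@ESC -> at (0,4): 0 [-], cum=1
Step 2: p0@(1,1) p1@(0,0) p2@(0,2) p3@ESC -> at (0,4): 0 [-], cum=1
Step 3: p0@(0,1) p1@(0,1) p2@ESC p3@ESC -> at (0,4): 0 [-], cum=1
Step 4: p0@(0,2) p1@(0,2) p2@ESC p3@ESC -> at (0,4): 0 [-], cum=1
Step 5: p0@ESC p1@ESC p2@ESC p3@ESC -> at (0,4): 0 [-], cum=1
Total visits = 1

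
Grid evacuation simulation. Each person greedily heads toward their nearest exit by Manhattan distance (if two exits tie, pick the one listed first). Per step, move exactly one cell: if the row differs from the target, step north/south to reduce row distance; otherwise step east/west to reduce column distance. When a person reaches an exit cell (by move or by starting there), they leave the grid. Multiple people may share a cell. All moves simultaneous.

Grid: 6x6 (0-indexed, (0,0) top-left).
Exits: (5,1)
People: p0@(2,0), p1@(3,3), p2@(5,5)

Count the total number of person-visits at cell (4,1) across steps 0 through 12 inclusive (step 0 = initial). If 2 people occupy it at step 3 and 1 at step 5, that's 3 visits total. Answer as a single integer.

Step 0: p0@(2,0) p1@(3,3) p2@(5,5) -> at (4,1): 0 [-], cum=0
Step 1: p0@(3,0) p1@(4,3) p2@(5,4) -> at (4,1): 0 [-], cum=0
Step 2: p0@(4,0) p1@(5,3) p2@(5,3) -> at (4,1): 0 [-], cum=0
Step 3: p0@(5,0) p1@(5,2) p2@(5,2) -> at (4,1): 0 [-], cum=0
Step 4: p0@ESC p1@ESC p2@ESC -> at (4,1): 0 [-], cum=0
Total visits = 0

Answer: 0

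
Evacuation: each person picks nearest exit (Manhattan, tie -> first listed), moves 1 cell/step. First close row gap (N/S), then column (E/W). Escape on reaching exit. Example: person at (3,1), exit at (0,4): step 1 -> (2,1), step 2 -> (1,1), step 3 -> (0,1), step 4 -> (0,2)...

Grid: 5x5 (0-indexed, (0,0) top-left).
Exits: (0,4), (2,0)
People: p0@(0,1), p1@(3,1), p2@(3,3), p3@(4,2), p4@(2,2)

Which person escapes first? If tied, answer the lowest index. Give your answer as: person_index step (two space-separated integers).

Step 1: p0:(0,1)->(0,2) | p1:(3,1)->(2,1) | p2:(3,3)->(2,3) | p3:(4,2)->(3,2) | p4:(2,2)->(2,1)
Step 2: p0:(0,2)->(0,3) | p1:(2,1)->(2,0)->EXIT | p2:(2,3)->(1,3) | p3:(3,2)->(2,2) | p4:(2,1)->(2,0)->EXIT
Step 3: p0:(0,3)->(0,4)->EXIT | p1:escaped | p2:(1,3)->(0,3) | p3:(2,2)->(2,1) | p4:escaped
Step 4: p0:escaped | p1:escaped | p2:(0,3)->(0,4)->EXIT | p3:(2,1)->(2,0)->EXIT | p4:escaped
Exit steps: [3, 2, 4, 4, 2]
First to escape: p1 at step 2

Answer: 1 2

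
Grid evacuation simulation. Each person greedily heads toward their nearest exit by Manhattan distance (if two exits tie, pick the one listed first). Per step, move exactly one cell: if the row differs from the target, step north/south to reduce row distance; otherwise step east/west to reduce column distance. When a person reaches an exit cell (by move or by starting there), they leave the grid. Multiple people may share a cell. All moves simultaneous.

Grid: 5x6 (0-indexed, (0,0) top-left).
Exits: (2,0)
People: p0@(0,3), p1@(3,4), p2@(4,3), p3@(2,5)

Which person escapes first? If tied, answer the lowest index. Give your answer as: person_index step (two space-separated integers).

Step 1: p0:(0,3)->(1,3) | p1:(3,4)->(2,4) | p2:(4,3)->(3,3) | p3:(2,5)->(2,4)
Step 2: p0:(1,3)->(2,3) | p1:(2,4)->(2,3) | p2:(3,3)->(2,3) | p3:(2,4)->(2,3)
Step 3: p0:(2,3)->(2,2) | p1:(2,3)->(2,2) | p2:(2,3)->(2,2) | p3:(2,3)->(2,2)
Step 4: p0:(2,2)->(2,1) | p1:(2,2)->(2,1) | p2:(2,2)->(2,1) | p3:(2,2)->(2,1)
Step 5: p0:(2,1)->(2,0)->EXIT | p1:(2,1)->(2,0)->EXIT | p2:(2,1)->(2,0)->EXIT | p3:(2,1)->(2,0)->EXIT
Exit steps: [5, 5, 5, 5]
First to escape: p0 at step 5

Answer: 0 5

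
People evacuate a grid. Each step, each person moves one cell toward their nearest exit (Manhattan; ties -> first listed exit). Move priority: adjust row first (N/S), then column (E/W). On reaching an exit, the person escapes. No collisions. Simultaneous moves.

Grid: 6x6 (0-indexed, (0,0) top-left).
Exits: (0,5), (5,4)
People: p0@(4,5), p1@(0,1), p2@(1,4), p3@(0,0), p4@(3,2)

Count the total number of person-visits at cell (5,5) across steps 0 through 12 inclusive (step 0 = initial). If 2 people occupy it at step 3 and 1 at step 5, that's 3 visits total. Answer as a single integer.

Step 0: p0@(4,5) p1@(0,1) p2@(1,4) p3@(0,0) p4@(3,2) -> at (5,5): 0 [-], cum=0
Step 1: p0@(5,5) p1@(0,2) p2@(0,4) p3@(0,1) p4@(4,2) -> at (5,5): 1 [p0], cum=1
Step 2: p0@ESC p1@(0,3) p2@ESC p3@(0,2) p4@(5,2) -> at (5,5): 0 [-], cum=1
Step 3: p0@ESC p1@(0,4) p2@ESC p3@(0,3) p4@(5,3) -> at (5,5): 0 [-], cum=1
Step 4: p0@ESC p1@ESC p2@ESC p3@(0,4) p4@ESC -> at (5,5): 0 [-], cum=1
Step 5: p0@ESC p1@ESC p2@ESC p3@ESC p4@ESC -> at (5,5): 0 [-], cum=1
Total visits = 1

Answer: 1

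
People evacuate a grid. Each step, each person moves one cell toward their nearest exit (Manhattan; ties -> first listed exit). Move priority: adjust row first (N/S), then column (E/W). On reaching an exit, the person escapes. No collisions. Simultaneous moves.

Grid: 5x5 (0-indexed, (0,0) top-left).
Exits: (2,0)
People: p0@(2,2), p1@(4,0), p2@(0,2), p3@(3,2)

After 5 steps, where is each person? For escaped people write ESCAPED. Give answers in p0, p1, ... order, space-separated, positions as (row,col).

Step 1: p0:(2,2)->(2,1) | p1:(4,0)->(3,0) | p2:(0,2)->(1,2) | p3:(3,2)->(2,2)
Step 2: p0:(2,1)->(2,0)->EXIT | p1:(3,0)->(2,0)->EXIT | p2:(1,2)->(2,2) | p3:(2,2)->(2,1)
Step 3: p0:escaped | p1:escaped | p2:(2,2)->(2,1) | p3:(2,1)->(2,0)->EXIT
Step 4: p0:escaped | p1:escaped | p2:(2,1)->(2,0)->EXIT | p3:escaped

ESCAPED ESCAPED ESCAPED ESCAPED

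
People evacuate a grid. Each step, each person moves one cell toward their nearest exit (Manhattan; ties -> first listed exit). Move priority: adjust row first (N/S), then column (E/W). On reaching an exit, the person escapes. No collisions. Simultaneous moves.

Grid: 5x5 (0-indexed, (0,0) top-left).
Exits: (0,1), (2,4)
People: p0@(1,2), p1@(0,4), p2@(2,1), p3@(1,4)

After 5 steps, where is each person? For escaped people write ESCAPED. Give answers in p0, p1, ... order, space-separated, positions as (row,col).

Step 1: p0:(1,2)->(0,2) | p1:(0,4)->(1,4) | p2:(2,1)->(1,1) | p3:(1,4)->(2,4)->EXIT
Step 2: p0:(0,2)->(0,1)->EXIT | p1:(1,4)->(2,4)->EXIT | p2:(1,1)->(0,1)->EXIT | p3:escaped

ESCAPED ESCAPED ESCAPED ESCAPED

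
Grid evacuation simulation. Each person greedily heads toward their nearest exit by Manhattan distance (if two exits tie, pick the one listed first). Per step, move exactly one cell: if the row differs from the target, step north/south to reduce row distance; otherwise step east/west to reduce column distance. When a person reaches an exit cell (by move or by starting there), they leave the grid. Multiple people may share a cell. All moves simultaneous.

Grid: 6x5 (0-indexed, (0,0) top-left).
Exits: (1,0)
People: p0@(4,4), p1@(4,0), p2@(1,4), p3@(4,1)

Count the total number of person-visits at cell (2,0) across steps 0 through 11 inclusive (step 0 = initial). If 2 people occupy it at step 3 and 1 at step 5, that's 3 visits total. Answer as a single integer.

Step 0: p0@(4,4) p1@(4,0) p2@(1,4) p3@(4,1) -> at (2,0): 0 [-], cum=0
Step 1: p0@(3,4) p1@(3,0) p2@(1,3) p3@(3,1) -> at (2,0): 0 [-], cum=0
Step 2: p0@(2,4) p1@(2,0) p2@(1,2) p3@(2,1) -> at (2,0): 1 [p1], cum=1
Step 3: p0@(1,4) p1@ESC p2@(1,1) p3@(1,1) -> at (2,0): 0 [-], cum=1
Step 4: p0@(1,3) p1@ESC p2@ESC p3@ESC -> at (2,0): 0 [-], cum=1
Step 5: p0@(1,2) p1@ESC p2@ESC p3@ESC -> at (2,0): 0 [-], cum=1
Step 6: p0@(1,1) p1@ESC p2@ESC p3@ESC -> at (2,0): 0 [-], cum=1
Step 7: p0@ESC p1@ESC p2@ESC p3@ESC -> at (2,0): 0 [-], cum=1
Total visits = 1

Answer: 1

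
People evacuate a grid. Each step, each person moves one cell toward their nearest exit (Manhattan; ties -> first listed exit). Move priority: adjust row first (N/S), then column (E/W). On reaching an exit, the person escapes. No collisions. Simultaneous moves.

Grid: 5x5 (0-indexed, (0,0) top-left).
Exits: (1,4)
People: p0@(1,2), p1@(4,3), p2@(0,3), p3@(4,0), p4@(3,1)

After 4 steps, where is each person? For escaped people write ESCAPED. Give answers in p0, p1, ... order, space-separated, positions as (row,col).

Step 1: p0:(1,2)->(1,3) | p1:(4,3)->(3,3) | p2:(0,3)->(1,3) | p3:(4,0)->(3,0) | p4:(3,1)->(2,1)
Step 2: p0:(1,3)->(1,4)->EXIT | p1:(3,3)->(2,3) | p2:(1,3)->(1,4)->EXIT | p3:(3,0)->(2,0) | p4:(2,1)->(1,1)
Step 3: p0:escaped | p1:(2,3)->(1,3) | p2:escaped | p3:(2,0)->(1,0) | p4:(1,1)->(1,2)
Step 4: p0:escaped | p1:(1,3)->(1,4)->EXIT | p2:escaped | p3:(1,0)->(1,1) | p4:(1,2)->(1,3)

ESCAPED ESCAPED ESCAPED (1,1) (1,3)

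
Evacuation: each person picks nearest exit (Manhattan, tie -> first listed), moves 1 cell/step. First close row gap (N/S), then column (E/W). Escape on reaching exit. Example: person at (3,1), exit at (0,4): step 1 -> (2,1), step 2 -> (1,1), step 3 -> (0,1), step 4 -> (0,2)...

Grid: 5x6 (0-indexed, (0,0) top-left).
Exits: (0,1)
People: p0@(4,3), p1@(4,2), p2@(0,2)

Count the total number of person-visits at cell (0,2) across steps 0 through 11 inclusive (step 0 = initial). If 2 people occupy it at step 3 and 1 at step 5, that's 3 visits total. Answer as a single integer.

Step 0: p0@(4,3) p1@(4,2) p2@(0,2) -> at (0,2): 1 [p2], cum=1
Step 1: p0@(3,3) p1@(3,2) p2@ESC -> at (0,2): 0 [-], cum=1
Step 2: p0@(2,3) p1@(2,2) p2@ESC -> at (0,2): 0 [-], cum=1
Step 3: p0@(1,3) p1@(1,2) p2@ESC -> at (0,2): 0 [-], cum=1
Step 4: p0@(0,3) p1@(0,2) p2@ESC -> at (0,2): 1 [p1], cum=2
Step 5: p0@(0,2) p1@ESC p2@ESC -> at (0,2): 1 [p0], cum=3
Step 6: p0@ESC p1@ESC p2@ESC -> at (0,2): 0 [-], cum=3
Total visits = 3

Answer: 3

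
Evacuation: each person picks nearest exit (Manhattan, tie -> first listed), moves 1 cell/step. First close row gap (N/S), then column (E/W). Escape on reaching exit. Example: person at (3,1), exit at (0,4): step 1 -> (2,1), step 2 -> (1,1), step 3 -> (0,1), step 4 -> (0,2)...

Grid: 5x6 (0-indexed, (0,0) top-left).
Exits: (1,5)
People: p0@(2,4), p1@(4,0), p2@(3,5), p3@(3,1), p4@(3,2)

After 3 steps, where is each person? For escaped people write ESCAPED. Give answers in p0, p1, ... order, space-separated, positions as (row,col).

Step 1: p0:(2,4)->(1,4) | p1:(4,0)->(3,0) | p2:(3,5)->(2,5) | p3:(3,1)->(2,1) | p4:(3,2)->(2,2)
Step 2: p0:(1,4)->(1,5)->EXIT | p1:(3,0)->(2,0) | p2:(2,5)->(1,5)->EXIT | p3:(2,1)->(1,1) | p4:(2,2)->(1,2)
Step 3: p0:escaped | p1:(2,0)->(1,0) | p2:escaped | p3:(1,1)->(1,2) | p4:(1,2)->(1,3)

ESCAPED (1,0) ESCAPED (1,2) (1,3)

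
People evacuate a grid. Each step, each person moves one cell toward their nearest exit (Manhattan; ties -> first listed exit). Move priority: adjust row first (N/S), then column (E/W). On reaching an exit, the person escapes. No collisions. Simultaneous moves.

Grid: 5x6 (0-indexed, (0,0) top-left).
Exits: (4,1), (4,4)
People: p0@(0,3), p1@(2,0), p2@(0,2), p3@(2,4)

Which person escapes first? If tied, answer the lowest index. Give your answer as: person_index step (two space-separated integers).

Step 1: p0:(0,3)->(1,3) | p1:(2,0)->(3,0) | p2:(0,2)->(1,2) | p3:(2,4)->(3,4)
Step 2: p0:(1,3)->(2,3) | p1:(3,0)->(4,0) | p2:(1,2)->(2,2) | p3:(3,4)->(4,4)->EXIT
Step 3: p0:(2,3)->(3,3) | p1:(4,0)->(4,1)->EXIT | p2:(2,2)->(3,2) | p3:escaped
Step 4: p0:(3,3)->(4,3) | p1:escaped | p2:(3,2)->(4,2) | p3:escaped
Step 5: p0:(4,3)->(4,4)->EXIT | p1:escaped | p2:(4,2)->(4,1)->EXIT | p3:escaped
Exit steps: [5, 3, 5, 2]
First to escape: p3 at step 2

Answer: 3 2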